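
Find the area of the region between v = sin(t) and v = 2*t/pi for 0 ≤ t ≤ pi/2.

On [0, pi/2], (sin(t)) - (2*t/pi) = -2*t/pi + sin(t) is ≥ 0 throughout, so the area is a single integral of |-2*t/pi + sin(t)|.
∫[0,pi/2] (-2*t/pi + sin(t)) dt = 1 - pi/4.

1 - pi/4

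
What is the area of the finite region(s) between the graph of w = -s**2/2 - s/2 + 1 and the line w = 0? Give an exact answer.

The curve meets the s-axis where -s**2/2 - s/2 + 1 = 0, i.e. -(s - 1)*(s + 2)/2 = 0, at s = -2, 1.
On [-2, 1] the curve lies above the axis; ∫[-2,1] (-s**2/2 - s/2 + 1) ds = 9/4, giving area 9/4.

9/4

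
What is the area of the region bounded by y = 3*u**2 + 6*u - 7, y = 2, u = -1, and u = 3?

48

The difference (3*u**2 + 6*u - 7) - (2) = 3*u**2 + 6*u - 9 changes sign at u = 1 inside [-1, 3], so split the integral there.
∫[-1,1] (3*u**2 + 6*u - 9) du = -16; the area of that piece is 16.
∫[1,3] (3*u**2 + 6*u - 9) du = 32.
Total area = 16 + 32 = 48.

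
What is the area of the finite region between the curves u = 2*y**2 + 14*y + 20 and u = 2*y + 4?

Both boundary curves give u as a function of y, so integrate with respect to y. Setting them equal: 2*y**2 + 12*y + 16 = 0, i.e. 2*(y + 2)*(y + 4) = 0, so they meet at y = -4, -2.
For y in [-4, -2], u = 2*y**2 + 14*y + 20 is on the left; area = ∫[-4,-2] (-(2*y**2 + 12*y + 16)) dy = 8/3.

8/3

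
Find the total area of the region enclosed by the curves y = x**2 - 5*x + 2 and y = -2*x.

1/6

Set the curves equal: x**2 - 5*x + 2 = -2*x, so x**2 - 3*x + 2 = 0, which factors as (x - 2)*(x - 1) = 0. The curves meet at x = 1, 2.
On [1, 2], y = -2*x is on top; that piece has area ∫[1,2] (-(x**2 - 3*x + 2)) dx = 1/6.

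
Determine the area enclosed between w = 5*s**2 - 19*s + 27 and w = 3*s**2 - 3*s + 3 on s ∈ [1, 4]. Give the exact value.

46/3

The difference (5*s**2 - 19*s + 27) - (3*s**2 - 3*s + 3) = 2*s**2 - 16*s + 24 changes sign at s = 2 inside [1, 4], so split the integral there.
∫[1,2] (2*s**2 - 16*s + 24) ds = 14/3.
∫[2,4] (2*s**2 - 16*s + 24) ds = -32/3; the area of that piece is 32/3.
Total area = 14/3 + 32/3 = 46/3.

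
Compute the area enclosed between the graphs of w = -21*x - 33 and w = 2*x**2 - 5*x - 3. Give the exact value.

Set the curves equal: -21*x - 33 = 2*x**2 - 5*x - 3, so -2*x**2 - 16*x - 30 = 0, which factors as -2*(x + 3)*(x + 5) = 0. The curves meet at x = -5, -3.
On [-5, -3], w = -21*x - 33 is on top; that piece has area ∫[-5,-3] (-2*x**2 - 16*x - 30) dx = 8/3.

8/3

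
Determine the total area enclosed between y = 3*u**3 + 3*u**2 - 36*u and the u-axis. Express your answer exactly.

937/4

The curve meets the u-axis where 3*u**3 + 3*u**2 - 36*u = 0, i.e. 3*u*(u - 3)*(u + 4) = 0, at u = -4, 0, 3.
On [-4, 0] the curve lies above the axis; ∫[-4,0] (3*u**3 + 3*u**2 - 36*u) du = 160, giving area 160.
On [0, 3] the curve lies below the axis; ∫[0,3] (3*u**3 + 3*u**2 - 36*u) du = -297/4, giving area 297/4.
Total area = 160 + 297/4 = 937/4.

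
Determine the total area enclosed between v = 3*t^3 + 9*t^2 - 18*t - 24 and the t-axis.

243/2

The curve meets the t-axis where 3*t^3 + 9*t^2 - 18*t - 24 = 0, i.e. 3*(t - 2)*(t + 1)*(t + 4) = 0, at t = -4, -1, 2.
On [-4, -1] the curve lies above the axis; ∫[-4,-1] (3*t^3 + 9*t^2 - 18*t - 24) dt = 243/4, giving area 243/4.
On [-1, 2] the curve lies below the axis; ∫[-1,2] (3*t^3 + 9*t^2 - 18*t - 24) dt = -243/4, giving area 243/4.
Total area = 243/4 + 243/4 = 243/2.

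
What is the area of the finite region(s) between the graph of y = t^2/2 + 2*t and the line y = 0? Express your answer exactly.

16/3

The curve meets the t-axis where t^2/2 + 2*t = 0, i.e. t*(t + 4)/2 = 0, at t = -4, 0.
On [-4, 0] the curve lies below the axis; ∫[-4,0] (t^2/2 + 2*t) dt = -16/3, giving area 16/3.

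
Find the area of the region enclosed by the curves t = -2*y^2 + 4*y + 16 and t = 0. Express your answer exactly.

Both boundary curves give t as a function of y, so integrate with respect to y. Setting them equal: -2*y^2 + 4*y + 16 = 0, i.e. -2*(y - 4)*(y + 2) = 0, so they meet at y = -2, 4.
For y in [-2, 4], t = -2*y^2 + 4*y + 16 is on the right; area = ∫[-2,4] (-2*y^2 + 4*y + 16) dy = 72.

72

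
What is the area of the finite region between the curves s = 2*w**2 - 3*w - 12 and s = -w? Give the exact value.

Both boundary curves give s as a function of w, so integrate with respect to w. Setting them equal: 2*w**2 - 2*w - 12 = 0, i.e. 2*(w - 3)*(w + 2) = 0, so they meet at w = -2, 3.
For w in [-2, 3], s = 2*w**2 - 3*w - 12 is on the left; area = ∫[-2,3] (-(2*w**2 - 2*w - 12)) dw = 125/3.

125/3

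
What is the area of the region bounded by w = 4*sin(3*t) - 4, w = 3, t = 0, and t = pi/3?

-8/3 + 7*pi/3

On [0, pi/3], (4*sin(3*t) - 4) - (3) = 4*sin(3*t) - 7 is ≤ 0 throughout, so the area is a single integral of |4*sin(3*t) - 7|.
∫[0,pi/3] (4*sin(3*t) - 7) dt = 8/3 - 7*pi/3; the area of that piece is -8/3 + 7*pi/3.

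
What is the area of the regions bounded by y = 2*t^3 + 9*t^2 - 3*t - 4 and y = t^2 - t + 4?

253/6

Set the curves equal: 2*t^3 + 9*t^2 - 3*t - 4 = t^2 - t + 4, so 2*t^3 + 8*t^2 - 2*t - 8 = 0, which factors as 2*(t - 1)*(t + 1)*(t + 4) = 0. The curves meet at t = -4, -1, 1.
On [-4, -1], y = 2*t^3 + 9*t^2 - 3*t - 4 is on top; that piece has area ∫[-4,-1] (2*t^3 + 8*t^2 - 2*t - 8) dt = 63/2.
On [-1, 1], y = t^2 - t + 4 is on top; that piece has area ∫[-1,1] (-(2*t^3 + 8*t^2 - 2*t - 8)) dt = 32/3.
Total enclosed area = 63/2 + 32/3 = 253/6.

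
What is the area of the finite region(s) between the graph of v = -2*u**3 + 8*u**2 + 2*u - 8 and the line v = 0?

253/6

The curve meets the u-axis where -2*u**3 + 8*u**2 + 2*u - 8 = 0, i.e. -2*(u - 4)*(u - 1)*(u + 1) = 0, at u = -1, 1, 4.
On [-1, 1] the curve lies below the axis; ∫[-1,1] (-2*u**3 + 8*u**2 + 2*u - 8) du = -32/3, giving area 32/3.
On [1, 4] the curve lies above the axis; ∫[1,4] (-2*u**3 + 8*u**2 + 2*u - 8) du = 63/2, giving area 63/2.
Total area = 32/3 + 63/2 = 253/6.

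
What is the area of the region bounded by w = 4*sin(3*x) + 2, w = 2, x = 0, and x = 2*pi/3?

The difference (4*sin(3*x) + 2) - (2) = 4*sin(3*x) changes sign at x = pi/3 inside [0, 2*pi/3], so split the integral there.
∫[0,pi/3] (4*sin(3*x)) dx = 8/3.
∫[pi/3,2*pi/3] (4*sin(3*x)) dx = -8/3; the area of that piece is 8/3.
Total area = 8/3 + 8/3 = 16/3.

16/3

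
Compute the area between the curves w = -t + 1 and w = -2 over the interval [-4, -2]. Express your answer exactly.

12

On [-4, -2], (-t + 1) - (-2) = -t + 3 is ≥ 0 throughout, so the area is a single integral of |-t + 3|.
∫[-4,-2] (-t + 3) dt = 12.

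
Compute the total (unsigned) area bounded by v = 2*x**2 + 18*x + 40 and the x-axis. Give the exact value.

The curve meets the x-axis where 2*x**2 + 18*x + 40 = 0, i.e. 2*(x + 4)*(x + 5) = 0, at x = -5, -4.
On [-5, -4] the curve lies below the axis; ∫[-5,-4] (2*x**2 + 18*x + 40) dx = -1/3, giving area 1/3.

1/3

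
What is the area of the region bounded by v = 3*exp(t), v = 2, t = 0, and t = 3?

On [0, 3], (3*exp(t)) - (2) = 3*exp(t) - 2 is ≥ 0 throughout, so the area is a single integral of |3*exp(t) - 2|.
∫[0,3] (3*exp(t) - 2) dt = -9 + 3*exp(3).

-9 + 3*exp(3)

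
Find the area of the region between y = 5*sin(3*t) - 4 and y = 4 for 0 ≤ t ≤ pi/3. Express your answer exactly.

On [0, pi/3], (5*sin(3*t) - 4) - (4) = 5*sin(3*t) - 8 is ≤ 0 throughout, so the area is a single integral of |5*sin(3*t) - 8|.
∫[0,pi/3] (5*sin(3*t) - 8) dt = 10/3 - 8*pi/3; the area of that piece is -10/3 + 8*pi/3.

-10/3 + 8*pi/3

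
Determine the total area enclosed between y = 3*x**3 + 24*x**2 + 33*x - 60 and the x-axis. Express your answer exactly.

443/2

The curve meets the x-axis where 3*x**3 + 24*x**2 + 33*x - 60 = 0, i.e. 3*(x - 1)*(x + 4)*(x + 5) = 0, at x = -5, -4, 1.
On [-5, -4] the curve lies above the axis; ∫[-5,-4] (3*x**3 + 24*x**2 + 33*x - 60) dx = 11/4, giving area 11/4.
On [-4, 1] the curve lies below the axis; ∫[-4,1] (3*x**3 + 24*x**2 + 33*x - 60) dx = -875/4, giving area 875/4.
Total area = 11/4 + 875/4 = 443/2.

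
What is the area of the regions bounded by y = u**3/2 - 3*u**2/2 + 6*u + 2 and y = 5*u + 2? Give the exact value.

1/4

Set the curves equal: u**3/2 - 3*u**2/2 + 6*u + 2 = 5*u + 2, so u**3/2 - 3*u**2/2 + u = 0, which factors as u*(u - 2)*(u - 1)/2 = 0. The curves meet at u = 0, 1, 2.
On [0, 1], y = u**3/2 - 3*u**2/2 + 6*u + 2 is on top; that piece has area ∫[0,1] (u**3/2 - 3*u**2/2 + u) du = 1/8.
On [1, 2], y = 5*u + 2 is on top; that piece has area ∫[1,2] (-(u**3/2 - 3*u**2/2 + u)) du = 1/8.
Total enclosed area = 1/8 + 1/8 = 1/4.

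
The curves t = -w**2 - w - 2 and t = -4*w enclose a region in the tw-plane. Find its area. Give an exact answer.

Both boundary curves give t as a function of w, so integrate with respect to w. Setting them equal: -w**2 + 3*w - 2 = 0, i.e. -(w - 2)*(w - 1) = 0, so they meet at w = 1, 2.
For w in [1, 2], t = -w**2 - w - 2 is on the right; area = ∫[1,2] (-w**2 + 3*w - 2) dw = 1/6.

1/6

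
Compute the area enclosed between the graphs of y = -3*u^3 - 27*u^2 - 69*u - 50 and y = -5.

Set the curves equal: -3*u^3 - 27*u^2 - 69*u - 50 = -5, so -3*u^3 - 27*u^2 - 69*u - 45 = 0, which factors as -3*(u + 1)*(u + 3)*(u + 5) = 0. The curves meet at u = -5, -3, -1.
On [-5, -3], y = -5 is on top; that piece has area ∫[-5,-3] (-(-3*u^3 - 27*u^2 - 69*u - 45)) du = 12.
On [-3, -1], y = -3*u^3 - 27*u^2 - 69*u - 50 is on top; that piece has area ∫[-3,-1] (-3*u^3 - 27*u^2 - 69*u - 45) du = 12.
Total enclosed area = 12 + 12 = 24.

24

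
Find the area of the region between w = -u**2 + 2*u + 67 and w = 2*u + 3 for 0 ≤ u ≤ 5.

835/3

On [0, 5], (-u**2 + 2*u + 67) - (2*u + 3) = -u**2 + 64 is ≥ 0 throughout, so the area is a single integral of |-u**2 + 64|.
∫[0,5] (-u**2 + 64) du = 835/3.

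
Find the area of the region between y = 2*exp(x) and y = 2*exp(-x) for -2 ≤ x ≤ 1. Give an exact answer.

-8 + 2*exp(-2) + 2*exp(-1) + 2*exp(1) + 2*exp(2)

The difference (2*exp(x)) - (2*exp(-x)) = 2*exp(x) - 2*exp(-x) changes sign at x = 0 inside [-2, 1], so split the integral there.
∫[-2,0] (2*exp(x) - 2*exp(-x)) dx = -2*exp(2) - 2*exp(-2) + 4; the area of that piece is -4 + 2*exp(-2) + 2*exp(2).
∫[0,1] (2*exp(x) - 2*exp(-x)) dx = -4 + 2*exp(-1) + 2*exp(1).
Total area = (-4 + 2*exp(-2) + 2*exp(2)) + (-4 + 2*exp(-1) + 2*exp(1)) = -8 + 2*exp(-2) + 2*exp(-1) + 2*exp(1) + 2*exp(2).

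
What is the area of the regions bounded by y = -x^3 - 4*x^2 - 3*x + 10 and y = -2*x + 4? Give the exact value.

71/6

Set the curves equal: -x^3 - 4*x^2 - 3*x + 10 = -2*x + 4, so -x^3 - 4*x^2 - x + 6 = 0, which factors as -(x - 1)*(x + 2)*(x + 3) = 0. The curves meet at x = -3, -2, 1.
On [-3, -2], y = -2*x + 4 is on top; that piece has area ∫[-3,-2] (-(-x^3 - 4*x^2 - x + 6)) dx = 7/12.
On [-2, 1], y = -x^3 - 4*x^2 - 3*x + 10 is on top; that piece has area ∫[-2,1] (-x^3 - 4*x^2 - x + 6) dx = 45/4.
Total enclosed area = 7/12 + 45/4 = 71/6.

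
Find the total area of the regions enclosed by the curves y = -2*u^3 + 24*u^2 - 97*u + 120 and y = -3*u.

1

Set the curves equal: -2*u^3 + 24*u^2 - 97*u + 120 = -3*u, so -2*u^3 + 24*u^2 - 94*u + 120 = 0, which factors as -2*(u - 5)*(u - 4)*(u - 3) = 0. The curves meet at u = 3, 4, 5.
On [3, 4], y = -3*u is on top; that piece has area ∫[3,4] (-(-2*u^3 + 24*u^2 - 94*u + 120)) du = 1/2.
On [4, 5], y = -2*u^3 + 24*u^2 - 97*u + 120 is on top; that piece has area ∫[4,5] (-2*u^3 + 24*u^2 - 94*u + 120) du = 1/2.
Total enclosed area = 1/2 + 1/2 = 1.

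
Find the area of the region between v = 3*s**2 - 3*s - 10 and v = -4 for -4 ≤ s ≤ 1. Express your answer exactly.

155/2

The difference (3*s**2 - 3*s - 10) - (-4) = 3*s**2 - 3*s - 6 changes sign at s = -1 inside [-4, 1], so split the integral there.
∫[-4,-1] (3*s**2 - 3*s - 6) ds = 135/2.
∫[-1,1] (3*s**2 - 3*s - 6) ds = -10; the area of that piece is 10.
Total area = 135/2 + 10 = 155/2.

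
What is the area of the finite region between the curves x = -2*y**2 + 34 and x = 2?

Both boundary curves give x as a function of y, so integrate with respect to y. Setting them equal: -2*y**2 + 32 = 0, i.e. -2*(y - 4)*(y + 4) = 0, so they meet at y = -4, 4.
For y in [-4, 4], x = -2*y**2 + 34 is on the right; area = ∫[-4,4] (-2*y**2 + 32) dy = 512/3.

512/3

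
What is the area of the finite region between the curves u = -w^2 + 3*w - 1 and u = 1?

Both boundary curves give u as a function of w, so integrate with respect to w. Setting them equal: -w^2 + 3*w - 2 = 0, i.e. -(w - 2)*(w - 1) = 0, so they meet at w = 1, 2.
For w in [1, 2], u = -w^2 + 3*w - 1 is on the right; area = ∫[1,2] (-w^2 + 3*w - 2) dw = 1/6.

1/6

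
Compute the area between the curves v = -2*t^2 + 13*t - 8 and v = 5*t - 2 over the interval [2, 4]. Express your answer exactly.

4

The difference (-2*t^2 + 13*t - 8) - (5*t - 2) = -2*t^2 + 8*t - 6 changes sign at t = 3 inside [2, 4], so split the integral there.
∫[2,3] (-2*t^2 + 8*t - 6) dt = 4/3.
∫[3,4] (-2*t^2 + 8*t - 6) dt = -8/3; the area of that piece is 8/3.
Total area = 4/3 + 8/3 = 4.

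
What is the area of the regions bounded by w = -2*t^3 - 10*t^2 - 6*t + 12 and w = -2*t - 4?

253/6

Set the curves equal: -2*t^3 - 10*t^2 - 6*t + 12 = -2*t - 4, so -2*t^3 - 10*t^2 - 4*t + 16 = 0, which factors as -2*(t - 1)*(t + 2)*(t + 4) = 0. The curves meet at t = -4, -2, 1.
On [-4, -2], w = -2*t - 4 is on top; that piece has area ∫[-4,-2] (-(-2*t^3 - 10*t^2 - 4*t + 16)) dt = 32/3.
On [-2, 1], w = -2*t^3 - 10*t^2 - 6*t + 12 is on top; that piece has area ∫[-2,1] (-2*t^3 - 10*t^2 - 4*t + 16) dt = 63/2.
Total enclosed area = 32/3 + 63/2 = 253/6.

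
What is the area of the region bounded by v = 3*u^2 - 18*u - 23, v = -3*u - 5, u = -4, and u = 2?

The difference (3*u^2 - 18*u - 23) - (-3*u - 5) = 3*u^2 - 15*u - 18 changes sign at u = -1 inside [-4, 2], so split the integral there.
∫[-4,-1] (3*u^2 - 15*u - 18) du = 243/2.
∫[-1,2] (3*u^2 - 15*u - 18) du = -135/2; the area of that piece is 135/2.
Total area = 243/2 + 135/2 = 189.

189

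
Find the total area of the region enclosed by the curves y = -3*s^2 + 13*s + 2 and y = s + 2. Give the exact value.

Set the curves equal: -3*s^2 + 13*s + 2 = s + 2, so -3*s^2 + 12*s = 0, which factors as -3*s*(s - 4) = 0. The curves meet at s = 0, 4.
On [0, 4], y = -3*s^2 + 13*s + 2 is on top; that piece has area ∫[0,4] (-3*s^2 + 12*s) ds = 32.

32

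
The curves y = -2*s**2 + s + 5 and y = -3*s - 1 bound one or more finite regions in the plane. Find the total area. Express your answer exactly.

Set the curves equal: -2*s**2 + s + 5 = -3*s - 1, so -2*s**2 + 4*s + 6 = 0, which factors as -2*(s - 3)*(s + 1) = 0. The curves meet at s = -1, 3.
On [-1, 3], y = -2*s**2 + s + 5 is on top; that piece has area ∫[-1,3] (-2*s**2 + 4*s + 6) ds = 64/3.

64/3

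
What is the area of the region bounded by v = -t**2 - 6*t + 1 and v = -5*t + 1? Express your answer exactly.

Set the curves equal: -t**2 - 6*t + 1 = -5*t + 1, so -t**2 - t = 0, which factors as -t*(t + 1) = 0. The curves meet at t = -1, 0.
On [-1, 0], v = -t**2 - 6*t + 1 is on top; that piece has area ∫[-1,0] (-t**2 - t) dt = 1/6.

1/6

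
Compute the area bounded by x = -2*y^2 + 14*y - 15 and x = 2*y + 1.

Both boundary curves give x as a function of y, so integrate with respect to y. Setting them equal: -2*y^2 + 12*y - 16 = 0, i.e. -2*(y - 4)*(y - 2) = 0, so they meet at y = 2, 4.
For y in [2, 4], x = -2*y^2 + 14*y - 15 is on the right; area = ∫[2,4] (-2*y^2 + 12*y - 16) dy = 8/3.

8/3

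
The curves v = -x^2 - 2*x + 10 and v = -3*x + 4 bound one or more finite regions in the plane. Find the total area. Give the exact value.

Set the curves equal: -x^2 - 2*x + 10 = -3*x + 4, so -x^2 + x + 6 = 0, which factors as -(x - 3)*(x + 2) = 0. The curves meet at x = -2, 3.
On [-2, 3], v = -x^2 - 2*x + 10 is on top; that piece has area ∫[-2,3] (-x^2 + x + 6) dx = 125/6.

125/6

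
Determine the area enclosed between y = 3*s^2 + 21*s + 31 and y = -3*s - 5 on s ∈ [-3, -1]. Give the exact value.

12

The difference (3*s^2 + 21*s + 31) - (-3*s - 5) = 3*s^2 + 24*s + 36 changes sign at s = -2 inside [-3, -1], so split the integral there.
∫[-3,-2] (3*s^2 + 24*s + 36) ds = -5; the area of that piece is 5.
∫[-2,-1] (3*s^2 + 24*s + 36) ds = 7.
Total area = 5 + 7 = 12.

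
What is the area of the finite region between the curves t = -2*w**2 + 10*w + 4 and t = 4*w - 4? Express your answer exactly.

125/3

Both boundary curves give t as a function of w, so integrate with respect to w. Setting them equal: -2*w**2 + 6*w + 8 = 0, i.e. -2*(w - 4)*(w + 1) = 0, so they meet at w = -1, 4.
For w in [-1, 4], t = -2*w**2 + 10*w + 4 is on the right; area = ∫[-1,4] (-2*w**2 + 6*w + 8) dw = 125/3.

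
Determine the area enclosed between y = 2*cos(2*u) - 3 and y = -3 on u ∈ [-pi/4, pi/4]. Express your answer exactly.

2

On [-pi/4, pi/4], (2*cos(2*u) - 3) - (-3) = 2*cos(2*u) is ≥ 0 throughout, so the area is a single integral of |2*cos(2*u)|.
∫[-pi/4,pi/4] (2*cos(2*u)) du = 2.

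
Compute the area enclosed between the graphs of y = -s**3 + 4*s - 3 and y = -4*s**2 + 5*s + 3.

71/6

Set the curves equal: -s**3 + 4*s - 3 = -4*s**2 + 5*s + 3, so -s**3 + 4*s**2 - s - 6 = 0, which factors as -(s - 3)*(s - 2)*(s + 1) = 0. The curves meet at s = -1, 2, 3.
On [-1, 2], y = -4*s**2 + 5*s + 3 is on top; that piece has area ∫[-1,2] (-(-s**3 + 4*s**2 - s - 6)) ds = 45/4.
On [2, 3], y = -s**3 + 4*s - 3 is on top; that piece has area ∫[2,3] (-s**3 + 4*s**2 - s - 6) ds = 7/12.
Total enclosed area = 45/4 + 7/12 = 71/6.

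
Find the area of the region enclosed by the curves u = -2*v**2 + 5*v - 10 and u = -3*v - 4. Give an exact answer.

Both boundary curves give u as a function of v, so integrate with respect to v. Setting them equal: -2*v**2 + 8*v - 6 = 0, i.e. -2*(v - 3)*(v - 1) = 0, so they meet at v = 1, 3.
For v in [1, 3], u = -2*v**2 + 5*v - 10 is on the right; area = ∫[1,3] (-2*v**2 + 8*v - 6) dv = 8/3.

8/3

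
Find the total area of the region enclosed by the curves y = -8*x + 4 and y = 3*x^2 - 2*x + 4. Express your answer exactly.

4

Set the curves equal: -8*x + 4 = 3*x^2 - 2*x + 4, so -3*x^2 - 6*x = 0, which factors as -3*x*(x + 2) = 0. The curves meet at x = -2, 0.
On [-2, 0], y = -8*x + 4 is on top; that piece has area ∫[-2,0] (-3*x^2 - 6*x) dx = 4.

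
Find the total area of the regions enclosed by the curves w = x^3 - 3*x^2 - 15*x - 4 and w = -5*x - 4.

407/4

Set the curves equal: x^3 - 3*x^2 - 15*x - 4 = -5*x - 4, so x^3 - 3*x^2 - 10*x = 0, which factors as x*(x - 5)*(x + 2) = 0. The curves meet at x = -2, 0, 5.
On [-2, 0], w = x^3 - 3*x^2 - 15*x - 4 is on top; that piece has area ∫[-2,0] (x^3 - 3*x^2 - 10*x) dx = 8.
On [0, 5], w = -5*x - 4 is on top; that piece has area ∫[0,5] (-(x^3 - 3*x^2 - 10*x)) dx = 375/4.
Total enclosed area = 8 + 375/4 = 407/4.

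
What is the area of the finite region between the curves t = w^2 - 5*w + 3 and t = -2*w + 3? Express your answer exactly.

9/2

Both boundary curves give t as a function of w, so integrate with respect to w. Setting them equal: w^2 - 3*w = 0, i.e. w*(w - 3) = 0, so they meet at w = 0, 3.
For w in [0, 3], t = w^2 - 5*w + 3 is on the left; area = ∫[0,3] (-(w^2 - 3*w)) dw = 9/2.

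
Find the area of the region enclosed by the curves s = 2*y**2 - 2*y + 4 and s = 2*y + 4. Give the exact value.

8/3

Both boundary curves give s as a function of y, so integrate with respect to y. Setting them equal: 2*y**2 - 4*y = 0, i.e. 2*y*(y - 2) = 0, so they meet at y = 0, 2.
For y in [0, 2], s = 2*y**2 - 2*y + 4 is on the left; area = ∫[0,2] (-(2*y**2 - 4*y)) dy = 8/3.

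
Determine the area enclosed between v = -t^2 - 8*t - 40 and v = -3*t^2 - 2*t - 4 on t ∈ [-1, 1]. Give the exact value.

On [-1, 1], (-t^2 - 8*t - 40) - (-3*t^2 - 2*t - 4) = 2*t^2 - 6*t - 36 is ≤ 0 throughout, so the area is a single integral of |2*t^2 - 6*t - 36|.
∫[-1,1] (2*t^2 - 6*t - 36) dt = -212/3; the area of that piece is 212/3.

212/3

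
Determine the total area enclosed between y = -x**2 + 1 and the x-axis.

The curve meets the x-axis where -x**2 + 1 = 0, i.e. -(x - 1)*(x + 1) = 0, at x = -1, 1.
On [-1, 1] the curve lies above the axis; ∫[-1,1] (-x**2 + 1) dx = 4/3, giving area 4/3.

4/3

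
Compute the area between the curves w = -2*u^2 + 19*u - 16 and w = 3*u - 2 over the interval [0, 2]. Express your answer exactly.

12

The difference (-2*u^2 + 19*u - 16) - (3*u - 2) = -2*u^2 + 16*u - 14 changes sign at u = 1 inside [0, 2], so split the integral there.
∫[0,1] (-2*u^2 + 16*u - 14) du = -20/3; the area of that piece is 20/3.
∫[1,2] (-2*u^2 + 16*u - 14) du = 16/3.
Total area = 20/3 + 16/3 = 12.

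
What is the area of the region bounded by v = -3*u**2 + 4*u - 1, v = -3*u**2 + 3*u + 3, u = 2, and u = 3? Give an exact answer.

3/2

On [2, 3], (-3*u**2 + 4*u - 1) - (-3*u**2 + 3*u + 3) = u - 4 is ≤ 0 throughout, so the area is a single integral of |u - 4|.
∫[2,3] (u - 4) du = -3/2; the area of that piece is 3/2.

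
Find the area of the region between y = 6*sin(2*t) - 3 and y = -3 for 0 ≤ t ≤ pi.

The difference (6*sin(2*t) - 3) - (-3) = 6*sin(2*t) changes sign at t = pi/2 inside [0, pi], so split the integral there.
∫[0,pi/2] (6*sin(2*t)) dt = 6.
∫[pi/2,pi] (6*sin(2*t)) dt = -6; the area of that piece is 6.
Total area = 6 + 6 = 12.

12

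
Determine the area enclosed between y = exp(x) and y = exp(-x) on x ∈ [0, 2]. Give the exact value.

On [0, 2], (exp(x)) - (exp(-x)) = exp(x) - exp(-x) is ≥ 0 throughout, so the area is a single integral of |exp(x) - exp(-x)|.
∫[0,2] (exp(x) - exp(-x)) dx = -2 + exp(-2) + exp(2).

-2 + exp(-2) + exp(2)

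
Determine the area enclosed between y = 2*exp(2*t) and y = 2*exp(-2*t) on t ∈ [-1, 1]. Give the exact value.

-4 + 2*exp(-2) + 2*exp(2)

The difference (2*exp(2*t)) - (2*exp(-2*t)) = 2*exp(2*t) - 2*exp(-2*t) changes sign at t = 0 inside [-1, 1], so split the integral there.
∫[-1,0] (2*exp(2*t) - 2*exp(-2*t)) dt = -exp(2) - exp(-2) + 2; the area of that piece is -2 + exp(-2) + exp(2).
∫[0,1] (2*exp(2*t) - 2*exp(-2*t)) dt = -2 + exp(-2) + exp(2).
Total area = (-2 + exp(-2) + exp(2)) + (-2 + exp(-2) + exp(2)) = -4 + 2*exp(-2) + 2*exp(2).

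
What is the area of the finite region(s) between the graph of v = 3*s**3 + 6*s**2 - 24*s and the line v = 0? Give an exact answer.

The curve meets the s-axis where 3*s**3 + 6*s**2 - 24*s = 0, i.e. 3*s*(s - 2)*(s + 4) = 0, at s = -4, 0, 2.
On [-4, 0] the curve lies above the axis; ∫[-4,0] (3*s**3 + 6*s**2 - 24*s) ds = 128, giving area 128.
On [0, 2] the curve lies below the axis; ∫[0,2] (3*s**3 + 6*s**2 - 24*s) ds = -20, giving area 20.
Total area = 128 + 20 = 148.

148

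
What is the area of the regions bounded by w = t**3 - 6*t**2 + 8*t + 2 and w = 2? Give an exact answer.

Set the curves equal: t**3 - 6*t**2 + 8*t + 2 = 2, so t**3 - 6*t**2 + 8*t = 0, which factors as t*(t - 4)*(t - 2) = 0. The curves meet at t = 0, 2, 4.
On [0, 2], w = t**3 - 6*t**2 + 8*t + 2 is on top; that piece has area ∫[0,2] (t**3 - 6*t**2 + 8*t) dt = 4.
On [2, 4], w = 2 is on top; that piece has area ∫[2,4] (-(t**3 - 6*t**2 + 8*t)) dt = 4.
Total enclosed area = 4 + 4 = 8.

8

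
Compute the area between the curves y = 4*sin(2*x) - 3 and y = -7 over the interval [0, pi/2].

On [0, pi/2], (4*sin(2*x) - 3) - (-7) = 4*sin(2*x) + 4 is ≥ 0 throughout, so the area is a single integral of |4*sin(2*x) + 4|.
∫[0,pi/2] (4*sin(2*x) + 4) dx = 4 + 2*pi.

4 + 2*pi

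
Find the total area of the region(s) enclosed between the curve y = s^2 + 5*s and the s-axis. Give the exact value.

125/6

The curve meets the s-axis where s^2 + 5*s = 0, i.e. s*(s + 5) = 0, at s = -5, 0.
On [-5, 0] the curve lies below the axis; ∫[-5,0] (s^2 + 5*s) ds = -125/6, giving area 125/6.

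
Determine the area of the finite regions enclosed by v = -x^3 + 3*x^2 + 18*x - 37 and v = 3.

999/4

Set the curves equal: -x^3 + 3*x^2 + 18*x - 37 = 3, so -x^3 + 3*x^2 + 18*x - 40 = 0, which factors as -(x - 5)*(x - 2)*(x + 4) = 0. The curves meet at x = -4, 2, 5.
On [-4, 2], v = 3 is on top; that piece has area ∫[-4,2] (-(-x^3 + 3*x^2 + 18*x - 40)) dx = 216.
On [2, 5], v = -x^3 + 3*x^2 + 18*x - 37 is on top; that piece has area ∫[2,5] (-x^3 + 3*x^2 + 18*x - 40) dx = 135/4.
Total enclosed area = 216 + 135/4 = 999/4.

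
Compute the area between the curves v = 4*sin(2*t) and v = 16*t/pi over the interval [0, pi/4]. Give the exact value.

2 - pi/2

On [0, pi/4], (4*sin(2*t)) - (16*t/pi) = -16*t/pi + 4*sin(2*t) is ≥ 0 throughout, so the area is a single integral of |-16*t/pi + 4*sin(2*t)|.
∫[0,pi/4] (-16*t/pi + 4*sin(2*t)) dt = 2 - pi/2.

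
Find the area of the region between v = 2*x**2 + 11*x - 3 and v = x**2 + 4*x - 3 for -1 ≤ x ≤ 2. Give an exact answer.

The difference (2*x**2 + 11*x - 3) - (x**2 + 4*x - 3) = x**2 + 7*x changes sign at x = 0 inside [-1, 2], so split the integral there.
∫[-1,0] (x**2 + 7*x) dx = -19/6; the area of that piece is 19/6.
∫[0,2] (x**2 + 7*x) dx = 50/3.
Total area = 19/6 + 50/3 = 119/6.

119/6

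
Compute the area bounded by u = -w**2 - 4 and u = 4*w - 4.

32/3

Both boundary curves give u as a function of w, so integrate with respect to w. Setting them equal: -w**2 - 4*w = 0, i.e. -w*(w + 4) = 0, so they meet at w = -4, 0.
For w in [-4, 0], u = -w**2 - 4 is on the right; area = ∫[-4,0] (-w**2 - 4*w) dw = 32/3.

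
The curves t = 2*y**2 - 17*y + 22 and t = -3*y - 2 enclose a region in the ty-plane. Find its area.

Both boundary curves give t as a function of y, so integrate with respect to y. Setting them equal: 2*y**2 - 14*y + 24 = 0, i.e. 2*(y - 4)*(y - 3) = 0, so they meet at y = 3, 4.
For y in [3, 4], t = 2*y**2 - 17*y + 22 is on the left; area = ∫[3,4] (-(2*y**2 - 14*y + 24)) dy = 1/3.

1/3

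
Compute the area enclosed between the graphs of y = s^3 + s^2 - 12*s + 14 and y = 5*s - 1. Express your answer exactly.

Set the curves equal: s^3 + s^2 - 12*s + 14 = 5*s - 1, so s^3 + s^2 - 17*s + 15 = 0, which factors as (s - 3)*(s - 1)*(s + 5) = 0. The curves meet at s = -5, 1, 3.
On [-5, 1], y = s^3 + s^2 - 12*s + 14 is on top; that piece has area ∫[-5,1] (s^3 + s^2 - 17*s + 15) ds = 180.
On [1, 3], y = 5*s - 1 is on top; that piece has area ∫[1,3] (-(s^3 + s^2 - 17*s + 15)) ds = 28/3.
Total enclosed area = 180 + 28/3 = 568/3.

568/3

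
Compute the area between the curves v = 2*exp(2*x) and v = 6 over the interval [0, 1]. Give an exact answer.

-11 + 6*log(3) + exp(2)

The difference (2*exp(2*x)) - (6) = 2*exp(2*x) - 6 changes sign at x = log(3)/2 inside [0, 1], so split the integral there.
∫[0,log(3)/2] (2*exp(2*x) - 6) dx = 2 - log(27); the area of that piece is -2 + log(27).
∫[log(3)/2,1] (2*exp(2*x) - 6) dx = -9 + 3*log(3) + exp(2).
Total area = (-2 + log(27)) + (-9 + 3*log(3) + exp(2)) = -11 + 6*log(3) + exp(2).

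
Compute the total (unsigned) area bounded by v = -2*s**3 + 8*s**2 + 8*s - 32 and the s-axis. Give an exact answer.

The curve meets the s-axis where -2*s**3 + 8*s**2 + 8*s - 32 = 0, i.e. -2*(s - 4)*(s - 2)*(s + 2) = 0, at s = -2, 2, 4.
On [-2, 2] the curve lies below the axis; ∫[-2,2] (-2*s**3 + 8*s**2 + 8*s - 32) ds = -256/3, giving area 256/3.
On [2, 4] the curve lies above the axis; ∫[2,4] (-2*s**3 + 8*s**2 + 8*s - 32) ds = 40/3, giving area 40/3.
Total area = 256/3 + 40/3 = 296/3.

296/3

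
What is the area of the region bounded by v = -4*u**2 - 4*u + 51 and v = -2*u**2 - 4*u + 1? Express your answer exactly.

Set the curves equal: -4*u**2 - 4*u + 51 = -2*u**2 - 4*u + 1, so -2*u**2 + 50 = 0, which factors as -2*(u - 5)*(u + 5) = 0. The curves meet at u = -5, 5.
On [-5, 5], v = -4*u**2 - 4*u + 51 is on top; that piece has area ∫[-5,5] (-2*u**2 + 50) du = 1000/3.

1000/3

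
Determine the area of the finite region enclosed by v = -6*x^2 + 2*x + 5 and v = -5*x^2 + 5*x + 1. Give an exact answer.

Set the curves equal: -6*x^2 + 2*x + 5 = -5*x^2 + 5*x + 1, so -x^2 - 3*x + 4 = 0, which factors as -(x - 1)*(x + 4) = 0. The curves meet at x = -4, 1.
On [-4, 1], v = -6*x^2 + 2*x + 5 is on top; that piece has area ∫[-4,1] (-x^2 - 3*x + 4) dx = 125/6.

125/6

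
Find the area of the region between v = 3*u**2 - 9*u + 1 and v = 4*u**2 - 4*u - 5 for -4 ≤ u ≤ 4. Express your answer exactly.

The difference (3*u**2 - 9*u + 1) - (4*u**2 - 4*u - 5) = -u**2 - 5*u + 6 changes sign at u = 1 inside [-4, 4], so split the integral there.
∫[-4,1] (-u**2 - 5*u + 6) du = 275/6.
∫[1,4] (-u**2 - 5*u + 6) du = -81/2; the area of that piece is 81/2.
Total area = 275/6 + 81/2 = 259/3.

259/3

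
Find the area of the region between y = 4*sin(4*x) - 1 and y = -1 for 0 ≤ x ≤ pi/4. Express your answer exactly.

On [0, pi/4], (4*sin(4*x) - 1) - (-1) = 4*sin(4*x) is ≥ 0 throughout, so the area is a single integral of |4*sin(4*x)|.
∫[0,pi/4] (4*sin(4*x)) dx = 2.

2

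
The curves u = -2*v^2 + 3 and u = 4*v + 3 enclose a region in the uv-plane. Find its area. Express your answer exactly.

Both boundary curves give u as a function of v, so integrate with respect to v. Setting them equal: -2*v^2 - 4*v = 0, i.e. -2*v*(v + 2) = 0, so they meet at v = -2, 0.
For v in [-2, 0], u = -2*v^2 + 3 is on the right; area = ∫[-2,0] (-2*v^2 - 4*v) dv = 8/3.

8/3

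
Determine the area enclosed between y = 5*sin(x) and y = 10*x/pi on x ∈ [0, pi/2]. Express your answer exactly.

On [0, pi/2], (5*sin(x)) - (10*x/pi) = -10*x/pi + 5*sin(x) is ≥ 0 throughout, so the area is a single integral of |-10*x/pi + 5*sin(x)|.
∫[0,pi/2] (-10*x/pi + 5*sin(x)) dx = 5 - 5*pi/4.

5 - 5*pi/4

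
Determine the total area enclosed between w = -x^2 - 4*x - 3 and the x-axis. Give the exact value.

The curve meets the x-axis where -x^2 - 4*x - 3 = 0, i.e. -(x + 1)*(x + 3) = 0, at x = -3, -1.
On [-3, -1] the curve lies above the axis; ∫[-3,-1] (-x^2 - 4*x - 3) dx = 4/3, giving area 4/3.

4/3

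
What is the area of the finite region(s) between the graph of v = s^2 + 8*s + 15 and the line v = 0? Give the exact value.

4/3

The curve meets the s-axis where s^2 + 8*s + 15 = 0, i.e. (s + 3)*(s + 5) = 0, at s = -5, -3.
On [-5, -3] the curve lies below the axis; ∫[-5,-3] (s^2 + 8*s + 15) ds = -4/3, giving area 4/3.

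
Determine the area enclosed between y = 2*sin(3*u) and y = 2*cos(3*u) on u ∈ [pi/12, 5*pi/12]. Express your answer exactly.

4*sqrt(2)/3

On [pi/12, 5*pi/12], (2*sin(3*u)) - (2*cos(3*u)) = 2*sin(3*u) - 2*cos(3*u) is ≥ 0 throughout, so the area is a single integral of |2*sin(3*u) - 2*cos(3*u)|.
∫[pi/12,5*pi/12] (2*sin(3*u) - 2*cos(3*u)) du = 4*sqrt(2)/3.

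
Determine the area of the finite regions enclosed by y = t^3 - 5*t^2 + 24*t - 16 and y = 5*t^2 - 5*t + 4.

Set the curves equal: t^3 - 5*t^2 + 24*t - 16 = 5*t^2 - 5*t + 4, so t^3 - 10*t^2 + 29*t - 20 = 0, which factors as (t - 5)*(t - 4)*(t - 1) = 0. The curves meet at t = 1, 4, 5.
On [1, 4], y = t^3 - 5*t^2 + 24*t - 16 is on top; that piece has area ∫[1,4] (t^3 - 10*t^2 + 29*t - 20) dt = 45/4.
On [4, 5], y = 5*t^2 - 5*t + 4 is on top; that piece has area ∫[4,5] (-(t^3 - 10*t^2 + 29*t - 20)) dt = 7/12.
Total enclosed area = 45/4 + 7/12 = 71/6.

71/6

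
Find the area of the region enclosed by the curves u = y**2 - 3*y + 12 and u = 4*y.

Both boundary curves give u as a function of y, so integrate with respect to y. Setting them equal: y**2 - 7*y + 12 = 0, i.e. (y - 4)*(y - 3) = 0, so they meet at y = 3, 4.
For y in [3, 4], u = y**2 - 3*y + 12 is on the left; area = ∫[3,4] (-(y**2 - 7*y + 12)) dy = 1/6.

1/6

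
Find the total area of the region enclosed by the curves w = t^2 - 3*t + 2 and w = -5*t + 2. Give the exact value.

4/3

Set the curves equal: t^2 - 3*t + 2 = -5*t + 2, so t^2 + 2*t = 0, which factors as t*(t + 2) = 0. The curves meet at t = -2, 0.
On [-2, 0], w = -5*t + 2 is on top; that piece has area ∫[-2,0] (-(t^2 + 2*t)) dt = 4/3.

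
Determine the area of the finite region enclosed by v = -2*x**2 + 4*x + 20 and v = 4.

72

Set the curves equal: -2*x**2 + 4*x + 20 = 4, so -2*x**2 + 4*x + 16 = 0, which factors as -2*(x - 4)*(x + 2) = 0. The curves meet at x = -2, 4.
On [-2, 4], v = -2*x**2 + 4*x + 20 is on top; that piece has area ∫[-2,4] (-2*x**2 + 4*x + 16) dx = 72.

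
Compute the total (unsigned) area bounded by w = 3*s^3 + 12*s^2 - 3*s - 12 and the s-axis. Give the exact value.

The curve meets the s-axis where 3*s^3 + 12*s^2 - 3*s - 12 = 0, i.e. 3*(s - 1)*(s + 1)*(s + 4) = 0, at s = -4, -1, 1.
On [-4, -1] the curve lies above the axis; ∫[-4,-1] (3*s^3 + 12*s^2 - 3*s - 12) ds = 189/4, giving area 189/4.
On [-1, 1] the curve lies below the axis; ∫[-1,1] (3*s^3 + 12*s^2 - 3*s - 12) ds = -16, giving area 16.
Total area = 189/4 + 16 = 253/4.

253/4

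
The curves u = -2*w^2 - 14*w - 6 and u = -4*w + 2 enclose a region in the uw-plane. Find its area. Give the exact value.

9

Both boundary curves give u as a function of w, so integrate with respect to w. Setting them equal: -2*w^2 - 10*w - 8 = 0, i.e. -2*(w + 1)*(w + 4) = 0, so they meet at w = -4, -1.
For w in [-4, -1], u = -2*w^2 - 14*w - 6 is on the right; area = ∫[-4,-1] (-2*w^2 - 10*w - 8) dw = 9.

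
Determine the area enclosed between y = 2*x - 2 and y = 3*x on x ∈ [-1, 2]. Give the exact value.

On [-1, 2], (2*x - 2) - (3*x) = -x - 2 is ≤ 0 throughout, so the area is a single integral of |-x - 2|.
∫[-1,2] (-x - 2) dx = -15/2; the area of that piece is 15/2.

15/2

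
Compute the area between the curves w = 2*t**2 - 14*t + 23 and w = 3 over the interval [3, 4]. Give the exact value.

On [3, 4], (2*t**2 - 14*t + 23) - (3) = 2*t**2 - 14*t + 20 is ≤ 0 throughout, so the area is a single integral of |2*t**2 - 14*t + 20|.
∫[3,4] (2*t**2 - 14*t + 20) dt = -13/3; the area of that piece is 13/3.

13/3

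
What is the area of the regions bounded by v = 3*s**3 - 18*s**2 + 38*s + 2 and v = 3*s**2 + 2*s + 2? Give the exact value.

71/2

Set the curves equal: 3*s**3 - 18*s**2 + 38*s + 2 = 3*s**2 + 2*s + 2, so 3*s**3 - 21*s**2 + 36*s = 0, which factors as 3*s*(s - 4)*(s - 3) = 0. The curves meet at s = 0, 3, 4.
On [0, 3], v = 3*s**3 - 18*s**2 + 38*s + 2 is on top; that piece has area ∫[0,3] (3*s**3 - 21*s**2 + 36*s) ds = 135/4.
On [3, 4], v = 3*s**2 + 2*s + 2 is on top; that piece has area ∫[3,4] (-(3*s**3 - 21*s**2 + 36*s)) ds = 7/4.
Total enclosed area = 135/4 + 7/4 = 71/2.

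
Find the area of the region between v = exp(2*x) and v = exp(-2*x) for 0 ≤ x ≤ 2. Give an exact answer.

On [0, 2], (exp(2*x)) - (exp(-2*x)) = exp(2*x) - exp(-2*x) is ≥ 0 throughout, so the area is a single integral of |exp(2*x) - exp(-2*x)|.
∫[0,2] (exp(2*x) - exp(-2*x)) dx = -1 + exp(-4)/2 + exp(4)/2.

-1 + exp(-4)/2 + exp(4)/2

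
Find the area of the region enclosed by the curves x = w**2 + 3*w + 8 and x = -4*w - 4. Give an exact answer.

Both boundary curves give x as a function of w, so integrate with respect to w. Setting them equal: w**2 + 7*w + 12 = 0, i.e. (w + 3)*(w + 4) = 0, so they meet at w = -4, -3.
For w in [-4, -3], x = w**2 + 3*w + 8 is on the left; area = ∫[-4,-3] (-(w**2 + 7*w + 12)) dw = 1/6.

1/6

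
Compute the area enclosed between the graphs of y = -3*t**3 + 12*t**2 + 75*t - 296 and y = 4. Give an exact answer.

Set the curves equal: -3*t**3 + 12*t**2 + 75*t - 296 = 4, so -3*t**3 + 12*t**2 + 75*t - 300 = 0, which factors as -3*(t - 5)*(t - 4)*(t + 5) = 0. The curves meet at t = -5, 4, 5.
On [-5, 4], y = 4 is on top; that piece has area ∫[-5,4] (-(-3*t**3 + 12*t**2 + 75*t - 300)) dt = 8019/4.
On [4, 5], y = -3*t**3 + 12*t**2 + 75*t - 296 is on top; that piece has area ∫[4,5] (-3*t**3 + 12*t**2 + 75*t - 300) dt = 19/4.
Total enclosed area = 8019/4 + 19/4 = 4019/2.

4019/2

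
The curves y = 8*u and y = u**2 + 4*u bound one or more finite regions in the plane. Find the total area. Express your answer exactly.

Set the curves equal: 8*u = u**2 + 4*u, so -u**2 + 4*u = 0, which factors as -u*(u - 4) = 0. The curves meet at u = 0, 4.
On [0, 4], y = 8*u is on top; that piece has area ∫[0,4] (-u**2 + 4*u) du = 32/3.

32/3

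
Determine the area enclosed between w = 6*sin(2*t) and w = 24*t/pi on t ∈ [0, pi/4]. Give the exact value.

On [0, pi/4], (6*sin(2*t)) - (24*t/pi) = -24*t/pi + 6*sin(2*t) is ≥ 0 throughout, so the area is a single integral of |-24*t/pi + 6*sin(2*t)|.
∫[0,pi/4] (-24*t/pi + 6*sin(2*t)) dt = 3 - 3*pi/4.

3 - 3*pi/4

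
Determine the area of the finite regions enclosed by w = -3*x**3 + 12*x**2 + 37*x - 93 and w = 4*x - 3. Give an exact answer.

863/2

Set the curves equal: -3*x**3 + 12*x**2 + 37*x - 93 = 4*x - 3, so -3*x**3 + 12*x**2 + 33*x - 90 = 0, which factors as -3*(x - 5)*(x - 2)*(x + 3) = 0. The curves meet at x = -3, 2, 5.
On [-3, 2], w = 4*x - 3 is on top; that piece has area ∫[-3,2] (-(-3*x**3 + 12*x**2 + 33*x - 90)) dx = 1375/4.
On [2, 5], w = -3*x**3 + 12*x**2 + 37*x - 93 is on top; that piece has area ∫[2,5] (-3*x**3 + 12*x**2 + 33*x - 90) dx = 351/4.
Total enclosed area = 1375/4 + 351/4 = 863/2.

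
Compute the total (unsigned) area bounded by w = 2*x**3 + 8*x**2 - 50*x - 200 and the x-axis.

4019/3

The curve meets the x-axis where 2*x**3 + 8*x**2 - 50*x - 200 = 0, i.e. 2*(x - 5)*(x + 4)*(x + 5) = 0, at x = -5, -4, 5.
On [-5, -4] the curve lies above the axis; ∫[-5,-4] (2*x**3 + 8*x**2 - 50*x - 200) dx = 19/6, giving area 19/6.
On [-4, 5] the curve lies below the axis; ∫[-4,5] (2*x**3 + 8*x**2 - 50*x - 200) dx = -2673/2, giving area 2673/2.
Total area = 19/6 + 2673/2 = 4019/3.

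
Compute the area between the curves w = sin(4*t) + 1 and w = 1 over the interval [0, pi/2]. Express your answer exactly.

1

The difference (sin(4*t) + 1) - (1) = sin(4*t) changes sign at t = pi/4 inside [0, pi/2], so split the integral there.
∫[0,pi/4] (sin(4*t)) dt = 1/2.
∫[pi/4,pi/2] (sin(4*t)) dt = -1/2; the area of that piece is 1/2.
Total area = 1/2 + 1/2 = 1.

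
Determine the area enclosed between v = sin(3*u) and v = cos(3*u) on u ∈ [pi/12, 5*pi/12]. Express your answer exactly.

On [pi/12, 5*pi/12], (sin(3*u)) - (cos(3*u)) = sin(3*u) - cos(3*u) is ≥ 0 throughout, so the area is a single integral of |sin(3*u) - cos(3*u)|.
∫[pi/12,5*pi/12] (sin(3*u) - cos(3*u)) du = 2*sqrt(2)/3.

2*sqrt(2)/3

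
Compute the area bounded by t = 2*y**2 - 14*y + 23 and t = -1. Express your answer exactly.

1/3

Both boundary curves give t as a function of y, so integrate with respect to y. Setting them equal: 2*y**2 - 14*y + 24 = 0, i.e. 2*(y - 4)*(y - 3) = 0, so they meet at y = 3, 4.
For y in [3, 4], t = 2*y**2 - 14*y + 23 is on the left; area = ∫[3,4] (-(2*y**2 - 14*y + 24)) dy = 1/3.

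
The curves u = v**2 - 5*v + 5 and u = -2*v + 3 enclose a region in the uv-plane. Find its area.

1/6

Both boundary curves give u as a function of v, so integrate with respect to v. Setting them equal: v**2 - 3*v + 2 = 0, i.e. (v - 2)*(v - 1) = 0, so they meet at v = 1, 2.
For v in [1, 2], u = v**2 - 5*v + 5 is on the left; area = ∫[1,2] (-(v**2 - 3*v + 2)) dv = 1/6.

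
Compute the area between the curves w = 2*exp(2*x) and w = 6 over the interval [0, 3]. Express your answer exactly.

The difference (2*exp(2*x)) - (6) = 2*exp(2*x) - 6 changes sign at x = log(3)/2 inside [0, 3], so split the integral there.
∫[0,log(3)/2] (2*exp(2*x) - 6) dx = 2 - log(27); the area of that piece is -2 + log(27).
∫[log(3)/2,3] (2*exp(2*x) - 6) dx = -21 + 3*log(3) + exp(6).
Total area = (-2 + log(27)) + (-21 + 3*log(3) + exp(6)) = -23 + 6*log(3) + exp(6).

-23 + 6*log(3) + exp(6)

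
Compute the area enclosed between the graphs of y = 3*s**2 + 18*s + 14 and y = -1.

32

Set the curves equal: 3*s**2 + 18*s + 14 = -1, so 3*s**2 + 18*s + 15 = 0, which factors as 3*(s + 1)*(s + 5) = 0. The curves meet at s = -5, -1.
On [-5, -1], y = -1 is on top; that piece has area ∫[-5,-1] (-(3*s**2 + 18*s + 15)) ds = 32.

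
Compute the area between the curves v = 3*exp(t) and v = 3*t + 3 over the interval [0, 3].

-51/2 + 3*exp(3)

On [0, 3], (3*exp(t)) - (3*t + 3) = -3*t + 3*exp(t) - 3 is ≥ 0 throughout, so the area is a single integral of |-3*t + 3*exp(t) - 3|.
∫[0,3] (-3*t + 3*exp(t) - 3) dt = -51/2 + 3*exp(3).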